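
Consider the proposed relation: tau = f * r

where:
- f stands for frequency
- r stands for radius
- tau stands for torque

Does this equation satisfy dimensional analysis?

No

f (frequency) has dimensions [T^-1].
r (radius) has dimensions [L].
tau (torque) has dimensions [L^2 M T^-2].

Left side: [L^2 M T^-2]
Right side: [L T^-1]

The two sides have different dimensions, so the equation is NOT dimensionally consistent.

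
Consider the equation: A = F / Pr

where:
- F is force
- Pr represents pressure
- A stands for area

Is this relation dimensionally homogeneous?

Yes

F (force) has dimensions [L M T^-2].
Pr (pressure) has dimensions [L^-1 M T^-2].
A (area) has dimensions [L^2].

Left side: [L^2]
Right side: [L^2]

Both sides have the same dimensions, so the equation is dimensionally consistent.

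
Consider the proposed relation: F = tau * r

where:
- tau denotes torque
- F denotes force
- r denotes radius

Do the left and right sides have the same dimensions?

No

tau (torque) has dimensions [L^2 M T^-2].
F (force) has dimensions [L M T^-2].
r (radius) has dimensions [L].

Left side: [L M T^-2]
Right side: [L^3 M T^-2]

The two sides have different dimensions, so the equation is NOT dimensionally consistent.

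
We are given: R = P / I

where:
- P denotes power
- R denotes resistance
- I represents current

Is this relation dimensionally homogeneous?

No

P (power) has dimensions [L^2 M T^-3].
R (resistance) has dimensions [I^-2 L^2 M T^-3].
I (current) has dimensions [I].

Left side: [I^-2 L^2 M T^-3]
Right side: [I^-1 L^2 M T^-3]

The two sides have different dimensions, so the equation is NOT dimensionally consistent.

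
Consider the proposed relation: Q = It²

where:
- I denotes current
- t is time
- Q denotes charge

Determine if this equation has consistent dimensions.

No

I (current) has dimensions [I].
t (time) has dimensions [T].
Q (charge) has dimensions [I T].

Left side: [I T]
Right side: [I T^2]

The two sides have different dimensions, so the equation is NOT dimensionally consistent.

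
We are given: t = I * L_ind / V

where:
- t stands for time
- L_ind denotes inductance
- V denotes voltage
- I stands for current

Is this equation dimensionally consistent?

Yes

t (time) has dimensions [T].
L_ind (inductance) has dimensions [I^-2 L^2 M T^-2].
V (voltage) has dimensions [I^-1 L^2 M T^-3].
I (current) has dimensions [I].

Left side: [T]
Right side: [T]

Both sides have the same dimensions, so the equation is dimensionally consistent.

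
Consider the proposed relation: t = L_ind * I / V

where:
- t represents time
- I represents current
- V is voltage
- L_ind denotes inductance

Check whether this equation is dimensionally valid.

Yes

t (time) has dimensions [T].
I (current) has dimensions [I].
V (voltage) has dimensions [I^-1 L^2 M T^-3].
L_ind (inductance) has dimensions [I^-2 L^2 M T^-2].

Left side: [T]
Right side: [T]

Both sides have the same dimensions, so the equation is dimensionally consistent.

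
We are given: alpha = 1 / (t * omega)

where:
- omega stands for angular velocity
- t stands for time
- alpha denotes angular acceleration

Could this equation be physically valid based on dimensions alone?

No

omega (angular velocity) has dimensions [T^-1].
t (time) has dimensions [T].
alpha (angular acceleration) has dimensions [T^-2].

Left side: [T^-2]
Right side: [dimensionless]

The two sides have different dimensions, so the equation is NOT dimensionally consistent.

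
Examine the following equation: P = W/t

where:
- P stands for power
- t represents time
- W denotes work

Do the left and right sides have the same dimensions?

Yes

P (power) has dimensions [L^2 M T^-3].
t (time) has dimensions [T].
W (work) has dimensions [L^2 M T^-2].

Left side: [L^2 M T^-3]
Right side: [L^2 M T^-3]

Both sides have the same dimensions, so the equation is dimensionally consistent.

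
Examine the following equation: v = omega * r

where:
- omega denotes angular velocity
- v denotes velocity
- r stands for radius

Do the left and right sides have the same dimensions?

Yes

omega (angular velocity) has dimensions [T^-1].
v (velocity) has dimensions [L T^-1].
r (radius) has dimensions [L].

Left side: [L T^-1]
Right side: [L T^-1]

Both sides have the same dimensions, so the equation is dimensionally consistent.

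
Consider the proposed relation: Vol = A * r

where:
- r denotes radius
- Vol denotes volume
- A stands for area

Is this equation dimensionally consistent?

Yes

r (radius) has dimensions [L].
Vol (volume) has dimensions [L^3].
A (area) has dimensions [L^2].

Left side: [L^3]
Right side: [L^3]

Both sides have the same dimensions, so the equation is dimensionally consistent.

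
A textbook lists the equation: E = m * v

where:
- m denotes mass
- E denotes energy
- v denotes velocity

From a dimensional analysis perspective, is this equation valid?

No

m (mass) has dimensions [M].
E (energy) has dimensions [L^2 M T^-2].
v (velocity) has dimensions [L T^-1].

Left side: [L^2 M T^-2]
Right side: [L M T^-1]

The two sides have different dimensions, so the equation is NOT dimensionally consistent.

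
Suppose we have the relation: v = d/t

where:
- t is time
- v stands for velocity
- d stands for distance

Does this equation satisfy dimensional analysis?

Yes

t (time) has dimensions [T].
v (velocity) has dimensions [L T^-1].
d (distance) has dimensions [L].

Left side: [L T^-1]
Right side: [L T^-1]

Both sides have the same dimensions, so the equation is dimensionally consistent.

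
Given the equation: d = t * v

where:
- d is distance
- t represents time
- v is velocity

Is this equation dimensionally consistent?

Yes

d (distance) has dimensions [L].
t (time) has dimensions [T].
v (velocity) has dimensions [L T^-1].

Left side: [L]
Right side: [L]

Both sides have the same dimensions, so the equation is dimensionally consistent.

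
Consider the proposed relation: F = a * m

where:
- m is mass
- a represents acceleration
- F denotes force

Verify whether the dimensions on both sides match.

Yes

m (mass) has dimensions [M].
a (acceleration) has dimensions [L T^-2].
F (force) has dimensions [L M T^-2].

Left side: [L M T^-2]
Right side: [L M T^-2]

Both sides have the same dimensions, so the equation is dimensionally consistent.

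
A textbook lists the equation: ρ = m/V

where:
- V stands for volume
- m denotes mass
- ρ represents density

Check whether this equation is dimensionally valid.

Yes

V (volume) has dimensions [L^3].
m (mass) has dimensions [M].
ρ (density) has dimensions [L^-3 M].

Left side: [L^-3 M]
Right side: [L^-3 M]

Both sides have the same dimensions, so the equation is dimensionally consistent.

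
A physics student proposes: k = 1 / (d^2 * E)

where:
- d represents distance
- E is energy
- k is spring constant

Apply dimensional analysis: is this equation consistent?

No

d (distance) has dimensions [L].
E (energy) has dimensions [L^2 M T^-2].
k (spring constant) has dimensions [M T^-2].

Left side: [M T^-2]
Right side: [L^-4 M^-1 T^2]

The two sides have different dimensions, so the equation is NOT dimensionally consistent.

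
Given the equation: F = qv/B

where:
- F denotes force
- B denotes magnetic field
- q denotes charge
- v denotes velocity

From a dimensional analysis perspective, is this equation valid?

No

F (force) has dimensions [L M T^-2].
B (magnetic field) has dimensions [I^-1 M T^-2].
q (charge) has dimensions [I T].
v (velocity) has dimensions [L T^-1].

Left side: [L M T^-2]
Right side: [I^2 L M^-1 T^2]

The two sides have different dimensions, so the equation is NOT dimensionally consistent.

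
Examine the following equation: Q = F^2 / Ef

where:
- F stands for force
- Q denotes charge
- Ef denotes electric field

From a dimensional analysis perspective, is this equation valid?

No

F (force) has dimensions [L M T^-2].
Q (charge) has dimensions [I T].
Ef (electric field) has dimensions [I^-1 L M T^-3].

Left side: [I T]
Right side: [I L M T^-1]

The two sides have different dimensions, so the equation is NOT dimensionally consistent.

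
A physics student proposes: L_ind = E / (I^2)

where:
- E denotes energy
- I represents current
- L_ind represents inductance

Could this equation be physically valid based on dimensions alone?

Yes

E (energy) has dimensions [L^2 M T^-2].
I (current) has dimensions [I].
L_ind (inductance) has dimensions [I^-2 L^2 M T^-2].

Left side: [I^-2 L^2 M T^-2]
Right side: [I^-2 L^2 M T^-2]

Both sides have the same dimensions, so the equation is dimensionally consistent.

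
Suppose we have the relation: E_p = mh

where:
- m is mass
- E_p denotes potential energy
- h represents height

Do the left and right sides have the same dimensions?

No

m (mass) has dimensions [M].
E_p (potential energy) has dimensions [L^2 M T^-2].
h (height) has dimensions [L].

Left side: [L^2 M T^-2]
Right side: [L M]

The two sides have different dimensions, so the equation is NOT dimensionally consistent.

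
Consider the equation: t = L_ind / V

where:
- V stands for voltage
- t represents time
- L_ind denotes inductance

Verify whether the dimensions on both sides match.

No

V (voltage) has dimensions [I^-1 L^2 M T^-3].
t (time) has dimensions [T].
L_ind (inductance) has dimensions [I^-2 L^2 M T^-2].

Left side: [T]
Right side: [I^-1 T]

The two sides have different dimensions, so the equation is NOT dimensionally consistent.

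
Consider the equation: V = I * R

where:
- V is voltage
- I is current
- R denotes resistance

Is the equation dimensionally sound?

Yes

V (voltage) has dimensions [I^-1 L^2 M T^-3].
I (current) has dimensions [I].
R (resistance) has dimensions [I^-2 L^2 M T^-3].

Left side: [I^-1 L^2 M T^-3]
Right side: [I^-1 L^2 M T^-3]

Both sides have the same dimensions, so the equation is dimensionally consistent.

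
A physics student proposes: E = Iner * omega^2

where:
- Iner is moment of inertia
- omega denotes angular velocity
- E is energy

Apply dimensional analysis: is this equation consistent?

Yes

Iner (moment of inertia) has dimensions [L^2 M].
omega (angular velocity) has dimensions [T^-1].
E (energy) has dimensions [L^2 M T^-2].

Left side: [L^2 M T^-2]
Right side: [L^2 M T^-2]

Both sides have the same dimensions, so the equation is dimensionally consistent.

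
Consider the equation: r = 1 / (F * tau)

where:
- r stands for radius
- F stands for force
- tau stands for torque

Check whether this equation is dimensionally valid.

No

r (radius) has dimensions [L].
F (force) has dimensions [L M T^-2].
tau (torque) has dimensions [L^2 M T^-2].

Left side: [L]
Right side: [L^-3 M^-2 T^4]

The two sides have different dimensions, so the equation is NOT dimensionally consistent.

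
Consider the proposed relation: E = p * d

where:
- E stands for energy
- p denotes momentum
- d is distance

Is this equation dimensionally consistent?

No

E (energy) has dimensions [L^2 M T^-2].
p (momentum) has dimensions [L M T^-1].
d (distance) has dimensions [L].

Left side: [L^2 M T^-2]
Right side: [L^2 M T^-1]

The two sides have different dimensions, so the equation is NOT dimensionally consistent.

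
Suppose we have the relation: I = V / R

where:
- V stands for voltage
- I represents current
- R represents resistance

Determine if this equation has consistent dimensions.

Yes

V (voltage) has dimensions [I^-1 L^2 M T^-3].
I (current) has dimensions [I].
R (resistance) has dimensions [I^-2 L^2 M T^-3].

Left side: [I]
Right side: [I]

Both sides have the same dimensions, so the equation is dimensionally consistent.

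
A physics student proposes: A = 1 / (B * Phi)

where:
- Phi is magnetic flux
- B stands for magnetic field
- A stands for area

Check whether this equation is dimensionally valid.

No

Phi (magnetic flux) has dimensions [I^-1 L^2 M T^-2].
B (magnetic field) has dimensions [I^-1 M T^-2].
A (area) has dimensions [L^2].

Left side: [L^2]
Right side: [I^2 L^-2 M^-2 T^4]

The two sides have different dimensions, so the equation is NOT dimensionally consistent.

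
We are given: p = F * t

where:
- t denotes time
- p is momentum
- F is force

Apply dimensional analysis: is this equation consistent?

Yes

t (time) has dimensions [T].
p (momentum) has dimensions [L M T^-1].
F (force) has dimensions [L M T^-2].

Left side: [L M T^-1]
Right side: [L M T^-1]

Both sides have the same dimensions, so the equation is dimensionally consistent.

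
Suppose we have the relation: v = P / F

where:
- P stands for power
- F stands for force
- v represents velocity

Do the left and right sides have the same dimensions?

Yes

P (power) has dimensions [L^2 M T^-3].
F (force) has dimensions [L M T^-2].
v (velocity) has dimensions [L T^-1].

Left side: [L T^-1]
Right side: [L T^-1]

Both sides have the same dimensions, so the equation is dimensionally consistent.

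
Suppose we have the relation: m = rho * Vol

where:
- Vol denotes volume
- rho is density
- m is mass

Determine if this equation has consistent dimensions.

Yes

Vol (volume) has dimensions [L^3].
rho (density) has dimensions [L^-3 M].
m (mass) has dimensions [M].

Left side: [M]
Right side: [M]

Both sides have the same dimensions, so the equation is dimensionally consistent.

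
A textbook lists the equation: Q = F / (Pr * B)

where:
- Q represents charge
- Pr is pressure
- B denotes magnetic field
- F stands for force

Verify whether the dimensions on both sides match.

No

Q (charge) has dimensions [I T].
Pr (pressure) has dimensions [L^-1 M T^-2].
B (magnetic field) has dimensions [I^-1 M T^-2].
F (force) has dimensions [L M T^-2].

Left side: [I T]
Right side: [I L^2 M^-1 T^2]

The two sides have different dimensions, so the equation is NOT dimensionally consistent.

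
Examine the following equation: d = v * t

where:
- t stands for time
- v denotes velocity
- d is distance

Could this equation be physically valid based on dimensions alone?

Yes

t (time) has dimensions [T].
v (velocity) has dimensions [L T^-1].
d (distance) has dimensions [L].

Left side: [L]
Right side: [L]

Both sides have the same dimensions, so the equation is dimensionally consistent.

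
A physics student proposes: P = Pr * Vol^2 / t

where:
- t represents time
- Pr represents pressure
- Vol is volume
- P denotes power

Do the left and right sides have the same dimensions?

No

t (time) has dimensions [T].
Pr (pressure) has dimensions [L^-1 M T^-2].
Vol (volume) has dimensions [L^3].
P (power) has dimensions [L^2 M T^-3].

Left side: [L^2 M T^-3]
Right side: [L^5 M T^-3]

The two sides have different dimensions, so the equation is NOT dimensionally consistent.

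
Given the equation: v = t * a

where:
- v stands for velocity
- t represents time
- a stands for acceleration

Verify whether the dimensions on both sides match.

Yes

v (velocity) has dimensions [L T^-1].
t (time) has dimensions [T].
a (acceleration) has dimensions [L T^-2].

Left side: [L T^-1]
Right side: [L T^-1]

Both sides have the same dimensions, so the equation is dimensionally consistent.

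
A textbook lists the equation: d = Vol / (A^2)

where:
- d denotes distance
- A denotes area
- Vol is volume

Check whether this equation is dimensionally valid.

No

d (distance) has dimensions [L].
A (area) has dimensions [L^2].
Vol (volume) has dimensions [L^3].

Left side: [L]
Right side: [L^-1]

The two sides have different dimensions, so the equation is NOT dimensionally consistent.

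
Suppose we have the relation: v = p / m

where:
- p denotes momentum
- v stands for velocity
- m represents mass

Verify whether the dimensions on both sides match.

Yes

p (momentum) has dimensions [L M T^-1].
v (velocity) has dimensions [L T^-1].
m (mass) has dimensions [M].

Left side: [L T^-1]
Right side: [L T^-1]

Both sides have the same dimensions, so the equation is dimensionally consistent.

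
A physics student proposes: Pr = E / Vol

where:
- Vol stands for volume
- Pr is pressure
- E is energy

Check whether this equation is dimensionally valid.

Yes

Vol (volume) has dimensions [L^3].
Pr (pressure) has dimensions [L^-1 M T^-2].
E (energy) has dimensions [L^2 M T^-2].

Left side: [L^-1 M T^-2]
Right side: [L^-1 M T^-2]

Both sides have the same dimensions, so the equation is dimensionally consistent.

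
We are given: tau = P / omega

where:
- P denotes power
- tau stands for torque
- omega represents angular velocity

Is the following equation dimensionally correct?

Yes

P (power) has dimensions [L^2 M T^-3].
tau (torque) has dimensions [L^2 M T^-2].
omega (angular velocity) has dimensions [T^-1].

Left side: [L^2 M T^-2]
Right side: [L^2 M T^-2]

Both sides have the same dimensions, so the equation is dimensionally consistent.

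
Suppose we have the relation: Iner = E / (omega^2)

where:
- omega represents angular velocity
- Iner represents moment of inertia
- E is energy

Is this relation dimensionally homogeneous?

Yes

omega (angular velocity) has dimensions [T^-1].
Iner (moment of inertia) has dimensions [L^2 M].
E (energy) has dimensions [L^2 M T^-2].

Left side: [L^2 M]
Right side: [L^2 M]

Both sides have the same dimensions, so the equation is dimensionally consistent.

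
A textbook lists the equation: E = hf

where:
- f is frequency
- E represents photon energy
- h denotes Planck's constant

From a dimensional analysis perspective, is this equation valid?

Yes

f (frequency) has dimensions [T^-1].
E (photon energy) has dimensions [L^2 M T^-2].
h (Planck's constant) has dimensions [L^2 M T^-1].

Left side: [L^2 M T^-2]
Right side: [L^2 M T^-2]

Both sides have the same dimensions, so the equation is dimensionally consistent.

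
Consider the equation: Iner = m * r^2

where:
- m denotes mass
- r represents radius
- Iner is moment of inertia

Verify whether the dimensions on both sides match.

Yes

m (mass) has dimensions [M].
r (radius) has dimensions [L].
Iner (moment of inertia) has dimensions [L^2 M].

Left side: [L^2 M]
Right side: [L^2 M]

Both sides have the same dimensions, so the equation is dimensionally consistent.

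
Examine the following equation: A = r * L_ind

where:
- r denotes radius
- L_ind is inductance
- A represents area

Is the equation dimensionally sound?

No

r (radius) has dimensions [L].
L_ind (inductance) has dimensions [I^-2 L^2 M T^-2].
A (area) has dimensions [L^2].

Left side: [L^2]
Right side: [I^-2 L^3 M T^-2]

The two sides have different dimensions, so the equation is NOT dimensionally consistent.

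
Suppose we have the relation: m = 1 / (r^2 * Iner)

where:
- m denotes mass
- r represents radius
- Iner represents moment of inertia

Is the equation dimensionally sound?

No

m (mass) has dimensions [M].
r (radius) has dimensions [L].
Iner (moment of inertia) has dimensions [L^2 M].

Left side: [M]
Right side: [L^-4 M^-1]

The two sides have different dimensions, so the equation is NOT dimensionally consistent.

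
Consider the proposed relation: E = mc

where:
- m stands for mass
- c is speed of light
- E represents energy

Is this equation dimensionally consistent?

No

m (mass) has dimensions [M].
c (speed of light) has dimensions [L T^-1].
E (energy) has dimensions [L^2 M T^-2].

Left side: [L^2 M T^-2]
Right side: [L M T^-1]

The two sides have different dimensions, so the equation is NOT dimensionally consistent.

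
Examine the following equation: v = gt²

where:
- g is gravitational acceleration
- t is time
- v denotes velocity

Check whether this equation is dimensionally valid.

No

g (gravitational acceleration) has dimensions [L T^-2].
t (time) has dimensions [T].
v (velocity) has dimensions [L T^-1].

Left side: [L T^-1]
Right side: [L]

The two sides have different dimensions, so the equation is NOT dimensionally consistent.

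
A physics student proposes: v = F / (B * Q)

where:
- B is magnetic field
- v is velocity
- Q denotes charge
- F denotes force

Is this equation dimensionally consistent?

Yes

B (magnetic field) has dimensions [I^-1 M T^-2].
v (velocity) has dimensions [L T^-1].
Q (charge) has dimensions [I T].
F (force) has dimensions [L M T^-2].

Left side: [L T^-1]
Right side: [L T^-1]

Both sides have the same dimensions, so the equation is dimensionally consistent.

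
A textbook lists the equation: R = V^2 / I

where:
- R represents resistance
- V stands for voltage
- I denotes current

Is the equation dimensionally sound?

No

R (resistance) has dimensions [I^-2 L^2 M T^-3].
V (voltage) has dimensions [I^-1 L^2 M T^-3].
I (current) has dimensions [I].

Left side: [I^-2 L^2 M T^-3]
Right side: [I^-3 L^4 M^2 T^-6]

The two sides have different dimensions, so the equation is NOT dimensionally consistent.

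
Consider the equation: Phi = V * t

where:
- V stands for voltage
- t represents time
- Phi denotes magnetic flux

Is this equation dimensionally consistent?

Yes

V (voltage) has dimensions [I^-1 L^2 M T^-3].
t (time) has dimensions [T].
Phi (magnetic flux) has dimensions [I^-1 L^2 M T^-2].

Left side: [I^-1 L^2 M T^-2]
Right side: [I^-1 L^2 M T^-2]

Both sides have the same dimensions, so the equation is dimensionally consistent.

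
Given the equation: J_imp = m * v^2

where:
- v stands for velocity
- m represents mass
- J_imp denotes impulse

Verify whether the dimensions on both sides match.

No

v (velocity) has dimensions [L T^-1].
m (mass) has dimensions [M].
J_imp (impulse) has dimensions [L M T^-1].

Left side: [L M T^-1]
Right side: [L^2 M T^-2]

The two sides have different dimensions, so the equation is NOT dimensionally consistent.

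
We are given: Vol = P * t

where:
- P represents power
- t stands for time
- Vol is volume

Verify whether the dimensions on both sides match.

No

P (power) has dimensions [L^2 M T^-3].
t (time) has dimensions [T].
Vol (volume) has dimensions [L^3].

Left side: [L^3]
Right side: [L^2 M T^-2]

The two sides have different dimensions, so the equation is NOT dimensionally consistent.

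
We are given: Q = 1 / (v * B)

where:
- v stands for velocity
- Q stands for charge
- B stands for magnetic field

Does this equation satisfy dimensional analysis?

No

v (velocity) has dimensions [L T^-1].
Q (charge) has dimensions [I T].
B (magnetic field) has dimensions [I^-1 M T^-2].

Left side: [I T]
Right side: [I L^-1 M^-1 T^3]

The two sides have different dimensions, so the equation is NOT dimensionally consistent.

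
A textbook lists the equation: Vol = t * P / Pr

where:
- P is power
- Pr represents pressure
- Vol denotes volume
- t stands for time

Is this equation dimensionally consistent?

Yes

P (power) has dimensions [L^2 M T^-3].
Pr (pressure) has dimensions [L^-1 M T^-2].
Vol (volume) has dimensions [L^3].
t (time) has dimensions [T].

Left side: [L^3]
Right side: [L^3]

Both sides have the same dimensions, so the equation is dimensionally consistent.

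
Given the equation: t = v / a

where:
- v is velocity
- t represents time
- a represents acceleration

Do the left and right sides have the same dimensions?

Yes

v (velocity) has dimensions [L T^-1].
t (time) has dimensions [T].
a (acceleration) has dimensions [L T^-2].

Left side: [T]
Right side: [T]

Both sides have the same dimensions, so the equation is dimensionally consistent.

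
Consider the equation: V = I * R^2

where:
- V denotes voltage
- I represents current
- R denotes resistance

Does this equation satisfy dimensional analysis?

No

V (voltage) has dimensions [I^-1 L^2 M T^-3].
I (current) has dimensions [I].
R (resistance) has dimensions [I^-2 L^2 M T^-3].

Left side: [I^-1 L^2 M T^-3]
Right side: [I^-3 L^4 M^2 T^-6]

The two sides have different dimensions, so the equation is NOT dimensionally consistent.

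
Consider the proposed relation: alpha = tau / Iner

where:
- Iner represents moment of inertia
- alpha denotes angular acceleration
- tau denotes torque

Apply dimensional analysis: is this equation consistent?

Yes

Iner (moment of inertia) has dimensions [L^2 M].
alpha (angular acceleration) has dimensions [T^-2].
tau (torque) has dimensions [L^2 M T^-2].

Left side: [T^-2]
Right side: [T^-2]

Both sides have the same dimensions, so the equation is dimensionally consistent.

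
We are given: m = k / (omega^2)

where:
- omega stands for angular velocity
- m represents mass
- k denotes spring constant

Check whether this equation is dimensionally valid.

Yes

omega (angular velocity) has dimensions [T^-1].
m (mass) has dimensions [M].
k (spring constant) has dimensions [M T^-2].

Left side: [M]
Right side: [M]

Both sides have the same dimensions, so the equation is dimensionally consistent.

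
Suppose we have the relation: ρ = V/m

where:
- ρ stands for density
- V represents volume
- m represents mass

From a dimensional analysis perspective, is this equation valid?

No

ρ (density) has dimensions [L^-3 M].
V (volume) has dimensions [L^3].
m (mass) has dimensions [M].

Left side: [L^-3 M]
Right side: [L^3 M^-1]

The two sides have different dimensions, so the equation is NOT dimensionally consistent.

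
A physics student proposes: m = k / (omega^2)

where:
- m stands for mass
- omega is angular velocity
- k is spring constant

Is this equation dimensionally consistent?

Yes

m (mass) has dimensions [M].
omega (angular velocity) has dimensions [T^-1].
k (spring constant) has dimensions [M T^-2].

Left side: [M]
Right side: [M]

Both sides have the same dimensions, so the equation is dimensionally consistent.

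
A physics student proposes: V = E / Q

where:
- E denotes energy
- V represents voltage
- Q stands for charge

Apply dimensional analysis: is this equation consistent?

Yes

E (energy) has dimensions [L^2 M T^-2].
V (voltage) has dimensions [I^-1 L^2 M T^-3].
Q (charge) has dimensions [I T].

Left side: [I^-1 L^2 M T^-3]
Right side: [I^-1 L^2 M T^-3]

Both sides have the same dimensions, so the equation is dimensionally consistent.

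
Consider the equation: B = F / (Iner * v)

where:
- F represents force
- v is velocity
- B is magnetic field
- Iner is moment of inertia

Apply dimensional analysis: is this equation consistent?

No

F (force) has dimensions [L M T^-2].
v (velocity) has dimensions [L T^-1].
B (magnetic field) has dimensions [I^-1 M T^-2].
Iner (moment of inertia) has dimensions [L^2 M].

Left side: [I^-1 M T^-2]
Right side: [L^-2 T^-1]

The two sides have different dimensions, so the equation is NOT dimensionally consistent.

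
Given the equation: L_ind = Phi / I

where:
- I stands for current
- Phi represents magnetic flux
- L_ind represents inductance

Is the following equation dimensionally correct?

Yes

I (current) has dimensions [I].
Phi (magnetic flux) has dimensions [I^-1 L^2 M T^-2].
L_ind (inductance) has dimensions [I^-2 L^2 M T^-2].

Left side: [I^-2 L^2 M T^-2]
Right side: [I^-2 L^2 M T^-2]

Both sides have the same dimensions, so the equation is dimensionally consistent.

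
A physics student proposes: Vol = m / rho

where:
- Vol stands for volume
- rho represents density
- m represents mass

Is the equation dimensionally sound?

Yes

Vol (volume) has dimensions [L^3].
rho (density) has dimensions [L^-3 M].
m (mass) has dimensions [M].

Left side: [L^3]
Right side: [L^3]

Both sides have the same dimensions, so the equation is dimensionally consistent.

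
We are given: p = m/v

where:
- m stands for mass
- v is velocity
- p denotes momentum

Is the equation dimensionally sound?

No

m (mass) has dimensions [M].
v (velocity) has dimensions [L T^-1].
p (momentum) has dimensions [L M T^-1].

Left side: [L M T^-1]
Right side: [L^-1 M T]

The two sides have different dimensions, so the equation is NOT dimensionally consistent.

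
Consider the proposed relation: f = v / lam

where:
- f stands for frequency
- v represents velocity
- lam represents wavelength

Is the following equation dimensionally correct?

Yes

f (frequency) has dimensions [T^-1].
v (velocity) has dimensions [L T^-1].
lam (wavelength) has dimensions [L].

Left side: [T^-1]
Right side: [T^-1]

Both sides have the same dimensions, so the equation is dimensionally consistent.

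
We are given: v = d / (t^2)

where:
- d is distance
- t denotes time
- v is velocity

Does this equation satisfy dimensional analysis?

No

d (distance) has dimensions [L].
t (time) has dimensions [T].
v (velocity) has dimensions [L T^-1].

Left side: [L T^-1]
Right side: [L T^-2]

The two sides have different dimensions, so the equation is NOT dimensionally consistent.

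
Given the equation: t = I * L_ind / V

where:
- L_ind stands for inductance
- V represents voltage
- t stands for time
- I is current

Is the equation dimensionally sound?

Yes

L_ind (inductance) has dimensions [I^-2 L^2 M T^-2].
V (voltage) has dimensions [I^-1 L^2 M T^-3].
t (time) has dimensions [T].
I (current) has dimensions [I].

Left side: [T]
Right side: [T]

Both sides have the same dimensions, so the equation is dimensionally consistent.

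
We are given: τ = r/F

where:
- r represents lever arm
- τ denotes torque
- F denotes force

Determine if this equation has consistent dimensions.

No

r (lever arm) has dimensions [L].
τ (torque) has dimensions [L^2 M T^-2].
F (force) has dimensions [L M T^-2].

Left side: [L^2 M T^-2]
Right side: [M^-1 T^2]

The two sides have different dimensions, so the equation is NOT dimensionally consistent.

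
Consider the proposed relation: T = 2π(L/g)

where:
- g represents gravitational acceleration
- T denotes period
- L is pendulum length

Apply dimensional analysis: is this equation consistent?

No

g (gravitational acceleration) has dimensions [L T^-2].
T (period) has dimensions [T].
L (pendulum length) has dimensions [L].

Left side: [T]
Right side: [T^2]

The two sides have different dimensions, so the equation is NOT dimensionally consistent.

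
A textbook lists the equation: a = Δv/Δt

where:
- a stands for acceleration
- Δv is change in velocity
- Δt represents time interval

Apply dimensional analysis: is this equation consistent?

Yes

a (acceleration) has dimensions [L T^-2].
Δv (change in velocity) has dimensions [L T^-1].
Δt (time interval) has dimensions [T].

Left side: [L T^-2]
Right side: [L T^-2]

Both sides have the same dimensions, so the equation is dimensionally consistent.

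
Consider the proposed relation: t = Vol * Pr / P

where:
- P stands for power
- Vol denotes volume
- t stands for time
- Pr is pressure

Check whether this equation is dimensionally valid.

Yes

P (power) has dimensions [L^2 M T^-3].
Vol (volume) has dimensions [L^3].
t (time) has dimensions [T].
Pr (pressure) has dimensions [L^-1 M T^-2].

Left side: [T]
Right side: [T]

Both sides have the same dimensions, so the equation is dimensionally consistent.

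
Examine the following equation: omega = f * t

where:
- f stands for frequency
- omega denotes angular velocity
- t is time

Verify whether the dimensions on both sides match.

No

f (frequency) has dimensions [T^-1].
omega (angular velocity) has dimensions [T^-1].
t (time) has dimensions [T].

Left side: [T^-1]
Right side: [dimensionless]

The two sides have different dimensions, so the equation is NOT dimensionally consistent.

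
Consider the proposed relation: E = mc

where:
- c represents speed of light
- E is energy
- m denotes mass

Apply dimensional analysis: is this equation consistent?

No

c (speed of light) has dimensions [L T^-1].
E (energy) has dimensions [L^2 M T^-2].
m (mass) has dimensions [M].

Left side: [L^2 M T^-2]
Right side: [L M T^-1]

The two sides have different dimensions, so the equation is NOT dimensionally consistent.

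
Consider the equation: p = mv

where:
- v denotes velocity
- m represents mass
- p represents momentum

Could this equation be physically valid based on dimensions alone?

Yes

v (velocity) has dimensions [L T^-1].
m (mass) has dimensions [M].
p (momentum) has dimensions [L M T^-1].

Left side: [L M T^-1]
Right side: [L M T^-1]

Both sides have the same dimensions, so the equation is dimensionally consistent.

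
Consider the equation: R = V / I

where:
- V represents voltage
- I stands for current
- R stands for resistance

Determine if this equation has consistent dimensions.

Yes

V (voltage) has dimensions [I^-1 L^2 M T^-3].
I (current) has dimensions [I].
R (resistance) has dimensions [I^-2 L^2 M T^-3].

Left side: [I^-2 L^2 M T^-3]
Right side: [I^-2 L^2 M T^-3]

Both sides have the same dimensions, so the equation is dimensionally consistent.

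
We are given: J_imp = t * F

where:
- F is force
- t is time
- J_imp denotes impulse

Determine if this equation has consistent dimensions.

Yes

F (force) has dimensions [L M T^-2].
t (time) has dimensions [T].
J_imp (impulse) has dimensions [L M T^-1].

Left side: [L M T^-1]
Right side: [L M T^-1]

Both sides have the same dimensions, so the equation is dimensionally consistent.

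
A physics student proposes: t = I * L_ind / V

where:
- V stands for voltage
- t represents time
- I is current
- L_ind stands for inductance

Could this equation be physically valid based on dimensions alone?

Yes

V (voltage) has dimensions [I^-1 L^2 M T^-3].
t (time) has dimensions [T].
I (current) has dimensions [I].
L_ind (inductance) has dimensions [I^-2 L^2 M T^-2].

Left side: [T]
Right side: [T]

Both sides have the same dimensions, so the equation is dimensionally consistent.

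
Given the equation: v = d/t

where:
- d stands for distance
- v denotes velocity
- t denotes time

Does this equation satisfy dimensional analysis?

Yes

d (distance) has dimensions [L].
v (velocity) has dimensions [L T^-1].
t (time) has dimensions [T].

Left side: [L T^-1]
Right side: [L T^-1]

Both sides have the same dimensions, so the equation is dimensionally consistent.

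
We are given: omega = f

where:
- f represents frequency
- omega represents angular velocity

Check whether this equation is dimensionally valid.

Yes

f (frequency) has dimensions [T^-1].
omega (angular velocity) has dimensions [T^-1].

Left side: [T^-1]
Right side: [T^-1]

Both sides have the same dimensions, so the equation is dimensionally consistent.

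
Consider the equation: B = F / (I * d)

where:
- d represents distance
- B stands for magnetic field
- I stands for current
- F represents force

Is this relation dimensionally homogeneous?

Yes

d (distance) has dimensions [L].
B (magnetic field) has dimensions [I^-1 M T^-2].
I (current) has dimensions [I].
F (force) has dimensions [L M T^-2].

Left side: [I^-1 M T^-2]
Right side: [I^-1 M T^-2]

Both sides have the same dimensions, so the equation is dimensionally consistent.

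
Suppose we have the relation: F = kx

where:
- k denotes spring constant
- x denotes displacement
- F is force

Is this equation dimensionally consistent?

Yes

k (spring constant) has dimensions [M T^-2].
x (displacement) has dimensions [L].
F (force) has dimensions [L M T^-2].

Left side: [L M T^-2]
Right side: [L M T^-2]

Both sides have the same dimensions, so the equation is dimensionally consistent.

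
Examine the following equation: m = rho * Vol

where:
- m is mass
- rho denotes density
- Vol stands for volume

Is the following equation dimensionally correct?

Yes

m (mass) has dimensions [M].
rho (density) has dimensions [L^-3 M].
Vol (volume) has dimensions [L^3].

Left side: [M]
Right side: [M]

Both sides have the same dimensions, so the equation is dimensionally consistent.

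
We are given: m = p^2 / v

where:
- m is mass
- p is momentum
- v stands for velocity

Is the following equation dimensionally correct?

No

m (mass) has dimensions [M].
p (momentum) has dimensions [L M T^-1].
v (velocity) has dimensions [L T^-1].

Left side: [M]
Right side: [L M^2 T^-1]

The two sides have different dimensions, so the equation is NOT dimensionally consistent.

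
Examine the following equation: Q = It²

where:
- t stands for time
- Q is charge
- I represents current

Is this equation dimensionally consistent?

No

t (time) has dimensions [T].
Q (charge) has dimensions [I T].
I (current) has dimensions [I].

Left side: [I T]
Right side: [I T^2]

The two sides have different dimensions, so the equation is NOT dimensionally consistent.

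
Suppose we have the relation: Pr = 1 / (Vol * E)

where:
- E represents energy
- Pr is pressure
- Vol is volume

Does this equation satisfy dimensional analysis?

No

E (energy) has dimensions [L^2 M T^-2].
Pr (pressure) has dimensions [L^-1 M T^-2].
Vol (volume) has dimensions [L^3].

Left side: [L^-1 M T^-2]
Right side: [L^-5 M^-1 T^2]

The two sides have different dimensions, so the equation is NOT dimensionally consistent.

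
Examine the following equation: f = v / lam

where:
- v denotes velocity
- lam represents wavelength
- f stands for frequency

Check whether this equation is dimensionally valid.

Yes

v (velocity) has dimensions [L T^-1].
lam (wavelength) has dimensions [L].
f (frequency) has dimensions [T^-1].

Left side: [T^-1]
Right side: [T^-1]

Both sides have the same dimensions, so the equation is dimensionally consistent.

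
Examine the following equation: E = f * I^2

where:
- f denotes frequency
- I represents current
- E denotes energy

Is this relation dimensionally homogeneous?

No

f (frequency) has dimensions [T^-1].
I (current) has dimensions [I].
E (energy) has dimensions [L^2 M T^-2].

Left side: [L^2 M T^-2]
Right side: [I^2 T^-1]

The two sides have different dimensions, so the equation is NOT dimensionally consistent.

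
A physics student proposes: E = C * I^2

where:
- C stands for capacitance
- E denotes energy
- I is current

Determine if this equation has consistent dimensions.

No

C (capacitance) has dimensions [I^2 L^-2 M^-1 T^4].
E (energy) has dimensions [L^2 M T^-2].
I (current) has dimensions [I].

Left side: [L^2 M T^-2]
Right side: [I^4 L^-2 M^-1 T^4]

The two sides have different dimensions, so the equation is NOT dimensionally consistent.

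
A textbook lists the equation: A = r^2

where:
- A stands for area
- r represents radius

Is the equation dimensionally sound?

Yes

A (area) has dimensions [L^2].
r (radius) has dimensions [L].

Left side: [L^2]
Right side: [L^2]

Both sides have the same dimensions, so the equation is dimensionally consistent.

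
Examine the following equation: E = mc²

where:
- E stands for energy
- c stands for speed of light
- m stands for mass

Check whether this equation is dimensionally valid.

Yes

E (energy) has dimensions [L^2 M T^-2].
c (speed of light) has dimensions [L T^-1].
m (mass) has dimensions [M].

Left side: [L^2 M T^-2]
Right side: [L^2 M T^-2]

Both sides have the same dimensions, so the equation is dimensionally consistent.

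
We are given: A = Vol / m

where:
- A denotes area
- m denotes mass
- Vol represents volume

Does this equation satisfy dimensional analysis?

No

A (area) has dimensions [L^2].
m (mass) has dimensions [M].
Vol (volume) has dimensions [L^3].

Left side: [L^2]
Right side: [L^3 M^-1]

The two sides have different dimensions, so the equation is NOT dimensionally consistent.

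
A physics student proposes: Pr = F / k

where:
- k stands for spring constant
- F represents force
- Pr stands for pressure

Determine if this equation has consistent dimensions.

No

k (spring constant) has dimensions [M T^-2].
F (force) has dimensions [L M T^-2].
Pr (pressure) has dimensions [L^-1 M T^-2].

Left side: [L^-1 M T^-2]
Right side: [L]

The two sides have different dimensions, so the equation is NOT dimensionally consistent.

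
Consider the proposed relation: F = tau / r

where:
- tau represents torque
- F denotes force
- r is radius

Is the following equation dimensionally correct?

Yes

tau (torque) has dimensions [L^2 M T^-2].
F (force) has dimensions [L M T^-2].
r (radius) has dimensions [L].

Left side: [L M T^-2]
Right side: [L M T^-2]

Both sides have the same dimensions, so the equation is dimensionally consistent.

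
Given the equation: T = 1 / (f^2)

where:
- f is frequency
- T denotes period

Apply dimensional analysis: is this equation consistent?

No

f (frequency) has dimensions [T^-1].
T (period) has dimensions [T].

Left side: [T]
Right side: [T^2]

The two sides have different dimensions, so the equation is NOT dimensionally consistent.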